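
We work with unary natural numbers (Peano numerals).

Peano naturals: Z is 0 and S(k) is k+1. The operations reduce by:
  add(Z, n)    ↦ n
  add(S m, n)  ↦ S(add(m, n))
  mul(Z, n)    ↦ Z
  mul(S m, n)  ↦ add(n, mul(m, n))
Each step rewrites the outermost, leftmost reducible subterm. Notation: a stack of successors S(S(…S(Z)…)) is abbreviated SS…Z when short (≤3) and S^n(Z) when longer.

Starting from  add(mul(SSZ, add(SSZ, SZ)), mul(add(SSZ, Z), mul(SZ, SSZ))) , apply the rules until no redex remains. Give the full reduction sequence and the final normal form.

Answer: normal form = S^10(Z)  (in 46 steps)

Working:
  start: add(mul(SSZ, add(SSZ, SZ)), mul(add(SSZ, Z), mul(SZ, SSZ)))
  [1] add(add(add(SSZ, SZ), mul(SZ, add(SSZ, SZ))), mul(add(SSZ, Z), mul(SZ, SSZ)))
  [2] add(add(S(add(SZ, SZ)), mul(SZ, add(SSZ, SZ))), mul(add(SSZ, Z), mul(SZ, SSZ)))
  [3] add(S(add(add(SZ, SZ), mul(SZ, add(SSZ, SZ)))), mul(add(SSZ, Z), mul(SZ, SSZ)))
  [4] S(add(add(add(SZ, SZ), mul(SZ, add(SSZ, SZ))), mul(add(SSZ, Z), mul(SZ, SSZ))))
  [5] S(add(add(S(add(Z, SZ)), mul(SZ, add(SSZ, SZ))), mul(add(SSZ, Z), mul(SZ, SSZ))))
  [6] S(add(S(add(add(Z, SZ), mul(SZ, add(SSZ, SZ)))), mul(add(SSZ, Z), mul(SZ, SSZ))))
  [7] S(S(add(add(add(Z, SZ), mul(SZ, add(SSZ, SZ))), mul(add(SSZ, Z), mul(SZ, SSZ)))))
  [8] S(S(add(add(SZ, mul(SZ, add(SSZ, SZ))), mul(add(SSZ, Z), mul(SZ, SSZ)))))
  [9] S(S(add(S(add(Z, mul(SZ, add(SSZ, SZ)))), mul(add(SSZ, Z), mul(SZ, SSZ)))))
  [10] S(S(S(add(add(Z, mul(SZ, add(SSZ, SZ))), mul(add(SSZ, Z), mul(SZ, SSZ))))))
  [11] S(S(S(add(mul(SZ, add(SSZ, SZ)), mul(add(SSZ, Z), mul(SZ, SSZ))))))
  [12] S(S(S(add(add(add(SSZ, SZ), mul(Z, add(SSZ, SZ))), mul(add(SSZ, Z), mul(SZ, SSZ))))))
  [13] S(S(S(add(add(S(add(SZ, SZ)), mul(Z, add(SSZ, SZ))), mul(add(SSZ, Z), mul(SZ, SSZ))))))
  [14] S(S(S(add(S(add(add(SZ, SZ), mul(Z, add(SSZ, SZ)))), mul(add(SSZ, Z), mul(SZ, SSZ))))))
  [15] S(S(S(S(add(add(add(SZ, SZ), mul(Z, add(SSZ, SZ))), mul(add(SSZ, Z), mul(SZ, SSZ)))))))
  [16] S(S(S(S(add(add(S(add(Z, SZ)), mul(Z, add(SSZ, SZ))), mul(add(SSZ, Z), mul(SZ, SSZ)))))))
  [17] S(S(S(S(add(S(add(add(Z, SZ), mul(Z, add(SSZ, SZ)))), mul(add(SSZ, Z), mul(SZ, SSZ)))))))
  [18] S(S(S(S(S(add(add(add(Z, SZ), mul(Z, add(SSZ, SZ))), mul(add(SSZ, Z), mul(SZ, SSZ))))))))
  [19] S(S(S(S(S(add(add(SZ, mul(Z, add(SSZ, SZ))), mul(add(SSZ, Z), mul(SZ, SSZ))))))))
  [20] S(S(S(S(S(add(S(add(Z, mul(Z, add(SSZ, SZ)))), mul(add(SSZ, Z), mul(SZ, SSZ))))))))
  [21] S(S(S(S(S(S(add(add(Z, mul(Z, add(SSZ, SZ))), mul(add(SSZ, Z), mul(SZ, SSZ)))))))))
  [22] S(S(S(S(S(S(add(mul(Z, add(SSZ, SZ)), mul(add(SSZ, Z), mul(SZ, SSZ)))))))))
  [23] S(S(S(S(S(S(add(Z, mul(add(SSZ, Z), mul(SZ, SSZ)))))))))
  [24] S(S(S(S(S(S(mul(add(SSZ, Z), mul(SZ, SSZ))))))))
  [25] S(S(S(S(S(S(mul(S(add(SZ, Z)), mul(SZ, SSZ))))))))
  [26] S(S(S(S(S(S(add(mul(SZ, SSZ), mul(add(SZ, Z), mul(SZ, SSZ)))))))))
  [27] S(S(S(S(S(S(add(add(SSZ, mul(Z, SSZ)), mul(add(SZ, Z), mul(SZ, SSZ)))))))))
  [28] S(S(S(S(S(S(add(S(add(SZ, mul(Z, SSZ))), mul(add(SZ, Z), mul(SZ, SSZ)))))))))
  [29] S(S(S(S(S(S(S(add(add(SZ, mul(Z, SSZ)), mul(add(SZ, Z), mul(SZ, SSZ))))))))))
  [30] S(S(S(S(S(S(S(add(S(add(Z, mul(Z, SSZ))), mul(add(SZ, Z), mul(SZ, SSZ))))))))))
  [31] S(S(S(S(S(S(S(S(add(add(Z, mul(Z, SSZ)), mul(add(SZ, Z), mul(SZ, SSZ)))))))))))
  [32] S(S(S(S(S(S(S(S(add(mul(Z, SSZ), mul(add(SZ, Z), mul(SZ, SSZ)))))))))))
  [33] S(S(S(S(S(S(S(S(add(Z, mul(add(SZ, Z), mul(SZ, SSZ)))))))))))
  [34] S(S(S(S(S(S(S(S(mul(add(SZ, Z), mul(SZ, SSZ))))))))))
  [35] S(S(S(S(S(S(S(S(mul(S(add(Z, Z)), mul(SZ, SSZ))))))))))
  [36] S(S(S(S(S(S(S(S(add(mul(SZ, SSZ), mul(add(Z, Z), mul(SZ, SSZ)))))))))))
  [37] S(S(S(S(S(S(S(S(add(add(SSZ, mul(Z, SSZ)), mul(add(Z, Z), mul(SZ, SSZ)))))))))))
  [38] S(S(S(S(S(S(S(S(add(S(add(SZ, mul(Z, SSZ))), mul(add(Z, Z), mul(SZ, SSZ)))))))))))
  [39] S(S(S(S(S(S(S(S(S(add(add(SZ, mul(Z, SSZ)), mul(add(Z, Z), mul(SZ, SSZ))))))))))))
  [40] S(S(S(S(S(S(S(S(S(add(S(add(Z, mul(Z, SSZ))), mul(add(Z, Z), mul(SZ, SSZ))))))))))))
  [41] S(S(S(S(S(S(S(S(S(S(add(add(Z, mul(Z, SSZ)), mul(add(Z, Z), mul(SZ, SSZ)))))))))))))
  [42] S(S(S(S(S(S(S(S(S(S(add(mul(Z, SSZ), mul(add(Z, Z), mul(SZ, SSZ)))))))))))))
  [43] S(S(S(S(S(S(S(S(S(S(add(Z, mul(add(Z, Z), mul(SZ, SSZ)))))))))))))
  [44] S(S(S(S(S(S(S(S(S(S(mul(add(Z, Z), mul(SZ, SSZ))))))))))))
  [45] S(S(S(S(S(S(S(S(S(S(mul(Z, mul(SZ, SSZ))))))))))))
  [46] S^10(Z)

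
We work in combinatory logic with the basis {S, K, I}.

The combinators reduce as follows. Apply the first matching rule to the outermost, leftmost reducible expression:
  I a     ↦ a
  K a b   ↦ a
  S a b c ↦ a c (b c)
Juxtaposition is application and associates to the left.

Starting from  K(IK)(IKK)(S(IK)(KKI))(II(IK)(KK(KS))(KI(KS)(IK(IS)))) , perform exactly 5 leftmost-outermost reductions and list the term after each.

Answer: after 5 steps: SKK

Reduction:
  start: K(IK)(IKK)(S(IK)(KKI))(II(IK)(KK(KS))(KI(KS)(IK(IS))))
  [1] IK(S(IK)(KKI))(II(IK)(KK(KS))(KI(KS)(IK(IS))))
  [2] K(S(IK)(KKI))(II(IK)(KK(KS))(KI(KS)(IK(IS))))
  [3] S(IK)(KKI)
  [4] SK(KKI)
  [5] SKK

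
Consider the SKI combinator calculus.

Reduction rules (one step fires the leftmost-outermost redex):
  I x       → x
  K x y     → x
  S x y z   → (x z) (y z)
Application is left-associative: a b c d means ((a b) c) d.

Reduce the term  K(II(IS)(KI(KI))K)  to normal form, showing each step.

  start: K(II(IS)(KI(KI))K)
  [1] K(I(IS)(KI(KI))K)
  [2] K(IS(KI(KI))K)
  [3] K(S(KI(KI))K)
  [4] K(SIK)

Answer: normal form = K(SIK)  (in 4 steps)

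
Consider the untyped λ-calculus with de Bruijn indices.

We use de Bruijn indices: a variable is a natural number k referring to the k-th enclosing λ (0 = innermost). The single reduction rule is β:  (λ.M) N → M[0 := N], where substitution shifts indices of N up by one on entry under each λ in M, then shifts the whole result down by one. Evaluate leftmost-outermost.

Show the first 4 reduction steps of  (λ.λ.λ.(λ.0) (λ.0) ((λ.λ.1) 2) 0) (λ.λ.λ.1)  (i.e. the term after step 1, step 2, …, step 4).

Answer: after 4 steps: λ.λ.(λ.λ.λ.λ.1) 0

Working:
  start: (λ.λ.λ.(λ.0) (λ.0) ((λ.λ.1) 2) 0) (λ.λ.λ.1)
  [1] λ.λ.(λ.0) (λ.0) ((λ.λ.1) (λ.λ.λ.1)) 0
  [2] λ.λ.(λ.0) ((λ.λ.1) (λ.λ.λ.1)) 0
  [3] λ.λ.(λ.λ.1) (λ.λ.λ.1) 0
  [4] λ.λ.(λ.λ.λ.λ.1) 0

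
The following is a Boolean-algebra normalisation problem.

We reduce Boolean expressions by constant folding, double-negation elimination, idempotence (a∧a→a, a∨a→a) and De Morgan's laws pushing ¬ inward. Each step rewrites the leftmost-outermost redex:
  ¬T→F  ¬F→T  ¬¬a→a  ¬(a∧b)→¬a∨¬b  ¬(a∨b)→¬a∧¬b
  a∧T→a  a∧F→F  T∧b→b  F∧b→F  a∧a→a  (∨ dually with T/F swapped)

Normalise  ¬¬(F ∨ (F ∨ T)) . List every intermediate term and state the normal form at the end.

  start: ¬¬(F ∨ (F ∨ T))
  →1  F ∨ (F ∨ T)
  →2  F ∨ T
  →3  T

Answer: normal form = T  (in 3 steps)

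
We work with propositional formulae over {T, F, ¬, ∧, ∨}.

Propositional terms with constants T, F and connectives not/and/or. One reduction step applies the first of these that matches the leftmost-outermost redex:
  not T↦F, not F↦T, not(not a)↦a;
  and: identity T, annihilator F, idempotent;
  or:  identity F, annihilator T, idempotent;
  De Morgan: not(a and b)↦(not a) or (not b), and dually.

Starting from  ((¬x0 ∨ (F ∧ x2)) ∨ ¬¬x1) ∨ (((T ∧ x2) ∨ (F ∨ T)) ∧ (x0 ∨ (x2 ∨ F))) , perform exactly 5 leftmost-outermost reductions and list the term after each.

Answer: after 5 steps: (¬x0 ∨ x1) ∨ ((x2 ∨ T) ∧ (x0 ∨ (x2 ∨ F)))

Working:
  start: ((¬x0 ∨ (F ∧ x2)) ∨ ¬¬x1) ∨ (((T ∧ x2) ∨ (F ∨ T)) ∧ (x0 ∨ (x2 ∨ F)))
  [1] ((¬x0 ∨ F) ∨ ¬¬x1) ∨ (((T ∧ x2) ∨ (F ∨ T)) ∧ (x0 ∨ (x2 ∨ F)))
  [2] (¬x0 ∨ ¬¬x1) ∨ (((T ∧ x2) ∨ (F ∨ T)) ∧ (x0 ∨ (x2 ∨ F)))
  [3] (¬x0 ∨ x1) ∨ (((T ∧ x2) ∨ (F ∨ T)) ∧ (x0 ∨ (x2 ∨ F)))
  [4] (¬x0 ∨ x1) ∨ ((x2 ∨ (F ∨ T)) ∧ (x0 ∨ (x2 ∨ F)))
  [5] (¬x0 ∨ x1) ∨ ((x2 ∨ T) ∧ (x0 ∨ (x2 ∨ F)))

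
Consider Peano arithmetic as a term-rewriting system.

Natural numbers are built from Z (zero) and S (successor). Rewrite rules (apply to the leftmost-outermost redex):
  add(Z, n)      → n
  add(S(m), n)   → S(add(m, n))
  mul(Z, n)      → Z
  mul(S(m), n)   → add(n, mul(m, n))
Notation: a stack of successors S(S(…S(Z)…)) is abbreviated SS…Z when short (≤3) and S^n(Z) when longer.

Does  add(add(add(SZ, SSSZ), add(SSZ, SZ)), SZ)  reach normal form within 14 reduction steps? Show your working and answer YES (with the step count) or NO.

Answer: NO — after 14 steps the term is S(S(S(S(S(add(S(add(Z, SZ)), SZ)))))), not yet normal

Derivation:
  start: add(add(add(SZ, SSSZ), add(SSZ, SZ)), SZ)
  step 1: add(add(S(add(Z, SSSZ)), add(SSZ, SZ)), SZ)
  step 2: add(S(add(add(Z, SSSZ), add(SSZ, SZ))), SZ)
  step 3: S(add(add(add(Z, SSSZ), add(SSZ, SZ)), SZ))
  step 4: S(add(add(SSSZ, add(SSZ, SZ)), SZ))
  step 5: S(add(S(add(SSZ, add(SSZ, SZ))), SZ))
  step 6: S(S(add(add(SSZ, add(SSZ, SZ)), SZ)))
  step 7: S(S(add(S(add(SZ, add(SSZ, SZ))), SZ)))
  step 8: S(S(S(add(add(SZ, add(SSZ, SZ)), SZ))))
  step 9: S(S(S(add(S(add(Z, add(SSZ, SZ))), SZ))))
  step 10: S(S(S(S(add(add(Z, add(SSZ, SZ)), SZ)))))
  step 11: S(S(S(S(add(add(SSZ, SZ), SZ)))))
  step 12: S(S(S(S(add(S(add(SZ, SZ)), SZ)))))
  step 13: S(S(S(S(S(add(add(SZ, SZ), SZ))))))
  step 14: S(S(S(S(S(add(S(add(Z, SZ)), SZ))))))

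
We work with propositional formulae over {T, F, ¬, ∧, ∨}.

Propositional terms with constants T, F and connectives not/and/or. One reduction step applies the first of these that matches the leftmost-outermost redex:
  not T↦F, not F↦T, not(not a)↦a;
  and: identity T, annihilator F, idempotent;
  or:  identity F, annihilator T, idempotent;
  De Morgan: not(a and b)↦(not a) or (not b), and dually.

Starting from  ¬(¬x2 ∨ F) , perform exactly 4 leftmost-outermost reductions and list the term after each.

  start: ¬(¬x2 ∨ F)
  step 1: ¬¬x2 ∧ ¬F
  step 2: x2 ∧ ¬F
  step 3: x2 ∧ T
  step 4: x2

Answer: after 4 steps: x2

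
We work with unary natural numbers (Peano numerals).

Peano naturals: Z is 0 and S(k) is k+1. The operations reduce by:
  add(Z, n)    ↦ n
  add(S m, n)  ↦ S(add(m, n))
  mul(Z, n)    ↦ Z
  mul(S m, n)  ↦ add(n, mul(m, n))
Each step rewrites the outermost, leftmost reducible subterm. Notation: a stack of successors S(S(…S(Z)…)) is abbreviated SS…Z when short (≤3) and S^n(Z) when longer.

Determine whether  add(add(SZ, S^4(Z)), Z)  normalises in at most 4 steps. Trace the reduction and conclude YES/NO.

Answer: NO — after 4 steps the term is S(S(add(SSSZ, Z))), not yet normal

Reduction:
  start: add(add(SZ, S^4(Z)), Z)
  [1] add(S(add(Z, S^4(Z))), Z)
  [2] S(add(add(Z, S^4(Z)), Z))
  [3] S(add(S^4(Z), Z))
  [4] S(S(add(SSSZ, Z)))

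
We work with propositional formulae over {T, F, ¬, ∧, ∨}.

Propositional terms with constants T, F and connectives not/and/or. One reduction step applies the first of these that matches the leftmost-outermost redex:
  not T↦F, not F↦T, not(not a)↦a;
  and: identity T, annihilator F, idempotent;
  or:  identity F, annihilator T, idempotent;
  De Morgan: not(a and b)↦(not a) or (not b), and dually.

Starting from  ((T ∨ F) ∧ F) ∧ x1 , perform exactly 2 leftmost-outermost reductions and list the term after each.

Answer: after 2 steps: F

Working:
  start: ((T ∨ F) ∧ F) ∧ x1
  [1] F ∧ x1
  [2] F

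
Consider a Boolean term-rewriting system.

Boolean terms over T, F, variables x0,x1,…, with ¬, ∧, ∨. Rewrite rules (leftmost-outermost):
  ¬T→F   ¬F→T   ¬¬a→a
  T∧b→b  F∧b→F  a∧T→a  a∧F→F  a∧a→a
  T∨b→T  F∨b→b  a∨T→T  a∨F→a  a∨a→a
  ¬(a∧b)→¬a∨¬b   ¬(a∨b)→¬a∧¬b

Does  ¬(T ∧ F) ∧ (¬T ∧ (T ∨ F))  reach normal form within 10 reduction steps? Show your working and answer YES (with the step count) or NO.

  start: ¬(T ∧ F) ∧ (¬T ∧ (T ∨ F))
  [1] (¬T ∨ ¬F) ∧ (¬T ∧ (T ∨ F))
  [2] (F ∨ ¬F) ∧ (¬T ∧ (T ∨ F))
  [3] ¬F ∧ (¬T ∧ (T ∨ F))
  [4] T ∧ (¬T ∧ (T ∨ F))
  [5] ¬T ∧ (T ∨ F)
  [6] F ∧ (T ∨ F)
  [7] F

Answer: YES — reaches normal form F in 7 ≤ 10 steps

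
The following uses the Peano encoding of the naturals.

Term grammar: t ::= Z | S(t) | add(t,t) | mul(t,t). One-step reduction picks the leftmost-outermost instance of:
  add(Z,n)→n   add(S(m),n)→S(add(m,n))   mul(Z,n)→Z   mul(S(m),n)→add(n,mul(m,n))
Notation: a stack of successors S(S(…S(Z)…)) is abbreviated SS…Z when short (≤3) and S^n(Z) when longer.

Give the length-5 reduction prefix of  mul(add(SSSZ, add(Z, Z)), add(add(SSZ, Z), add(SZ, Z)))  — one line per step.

  start: mul(add(SSSZ, add(Z, Z)), add(add(SSZ, Z), add(SZ, Z)))
  [1] mul(S(add(SSZ, add(Z, Z))), add(add(SSZ, Z), add(SZ, Z)))
  [2] add(add(add(SSZ, Z), add(SZ, Z)), mul(add(SSZ, add(Z, Z)), add(add(SSZ, Z), add(SZ, Z))))
  [3] add(add(S(add(SZ, Z)), add(SZ, Z)), mul(add(SSZ, add(Z, Z)), add(add(SSZ, Z), add(SZ, Z))))
  [4] add(S(add(add(SZ, Z), add(SZ, Z))), mul(add(SSZ, add(Z, Z)), add(add(SSZ, Z), add(SZ, Z))))
  [5] S(add(add(add(SZ, Z), add(SZ, Z)), mul(add(SSZ, add(Z, Z)), add(add(SSZ, Z), add(SZ, Z)))))

Answer: after 5 steps: S(add(add(add(SZ, Z), add(SZ, Z)), mul(add(SSZ, add(Z, Z)), add(add(SSZ, Z), add(SZ, Z)))))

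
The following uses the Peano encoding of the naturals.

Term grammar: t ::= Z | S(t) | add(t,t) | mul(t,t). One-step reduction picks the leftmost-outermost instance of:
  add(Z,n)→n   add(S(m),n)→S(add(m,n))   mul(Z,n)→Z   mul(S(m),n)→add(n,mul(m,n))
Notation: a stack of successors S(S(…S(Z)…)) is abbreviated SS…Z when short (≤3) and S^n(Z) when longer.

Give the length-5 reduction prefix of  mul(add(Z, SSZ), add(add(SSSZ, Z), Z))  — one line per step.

  start: mul(add(Z, SSZ), add(add(SSSZ, Z), Z))
  →1  mul(SSZ, add(add(SSSZ, Z), Z))
  →2  add(add(add(SSSZ, Z), Z), mul(SZ, add(add(SSSZ, Z), Z)))
  →3  add(add(S(add(SSZ, Z)), Z), mul(SZ, add(add(SSSZ, Z), Z)))
  →4  add(S(add(add(SSZ, Z), Z)), mul(SZ, add(add(SSSZ, Z), Z)))
  →5  S(add(add(add(SSZ, Z), Z), mul(SZ, add(add(SSSZ, Z), Z))))

Answer: after 5 steps: S(add(add(add(SSZ, Z), Z), mul(SZ, add(add(SSSZ, Z), Z))))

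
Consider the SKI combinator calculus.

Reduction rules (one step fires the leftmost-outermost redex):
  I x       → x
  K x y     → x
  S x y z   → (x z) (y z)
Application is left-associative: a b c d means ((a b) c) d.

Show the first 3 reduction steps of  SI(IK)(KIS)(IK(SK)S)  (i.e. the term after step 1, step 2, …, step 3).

Answer: after 3 steps: I(IK(KIS))(IK(SK)S)

Reduction:
  start: SI(IK)(KIS)(IK(SK)S)
  →1  I(KIS)(IK(KIS))(IK(SK)S)
  →2  KIS(IK(KIS))(IK(SK)S)
  →3  I(IK(KIS))(IK(SK)S)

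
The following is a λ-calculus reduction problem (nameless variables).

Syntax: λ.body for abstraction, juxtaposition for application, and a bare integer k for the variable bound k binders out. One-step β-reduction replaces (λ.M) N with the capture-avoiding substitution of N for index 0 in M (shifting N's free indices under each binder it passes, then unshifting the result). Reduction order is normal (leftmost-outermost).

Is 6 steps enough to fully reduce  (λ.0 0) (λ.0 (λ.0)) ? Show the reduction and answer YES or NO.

Answer: YES — reaches normal form λ.0 in 4 ≤ 6 steps

Working:
  start: (λ.0 0) (λ.0 (λ.0))
  →1  (λ.0 (λ.0)) (λ.0 (λ.0))
  →2  (λ.0 (λ.0)) (λ.0)
  →3  (λ.0) (λ.0)
  →4  λ.0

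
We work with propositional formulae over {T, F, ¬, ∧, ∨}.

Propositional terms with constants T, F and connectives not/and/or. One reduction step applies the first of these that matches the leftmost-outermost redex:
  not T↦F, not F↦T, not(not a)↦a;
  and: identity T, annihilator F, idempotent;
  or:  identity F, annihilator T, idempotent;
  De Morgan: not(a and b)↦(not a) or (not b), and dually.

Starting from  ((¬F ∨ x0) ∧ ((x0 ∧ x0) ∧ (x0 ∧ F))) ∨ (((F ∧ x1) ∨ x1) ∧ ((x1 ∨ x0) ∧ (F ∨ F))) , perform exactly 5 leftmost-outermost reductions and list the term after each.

  start: ((¬F ∨ x0) ∧ ((x0 ∧ x0) ∧ (x0 ∧ F))) ∨ (((F ∧ x1) ∨ x1) ∧ ((x1 ∨ x0) ∧ (F ∨ F)))
  step 1: ((T ∨ x0) ∧ ((x0 ∧ x0) ∧ (x0 ∧ F))) ∨ (((F ∧ x1) ∨ x1) ∧ ((x1 ∨ x0) ∧ (F ∨ F)))
  step 2: (T ∧ ((x0 ∧ x0) ∧ (x0 ∧ F))) ∨ (((F ∧ x1) ∨ x1) ∧ ((x1 ∨ x0) ∧ (F ∨ F)))
  step 3: ((x0 ∧ x0) ∧ (x0 ∧ F)) ∨ (((F ∧ x1) ∨ x1) ∧ ((x1 ∨ x0) ∧ (F ∨ F)))
  step 4: (x0 ∧ (x0 ∧ F)) ∨ (((F ∧ x1) ∨ x1) ∧ ((x1 ∨ x0) ∧ (F ∨ F)))
  step 5: (x0 ∧ F) ∨ (((F ∧ x1) ∨ x1) ∧ ((x1 ∨ x0) ∧ (F ∨ F)))

Answer: after 5 steps: (x0 ∧ F) ∨ (((F ∧ x1) ∨ x1) ∧ ((x1 ∨ x0) ∧ (F ∨ F)))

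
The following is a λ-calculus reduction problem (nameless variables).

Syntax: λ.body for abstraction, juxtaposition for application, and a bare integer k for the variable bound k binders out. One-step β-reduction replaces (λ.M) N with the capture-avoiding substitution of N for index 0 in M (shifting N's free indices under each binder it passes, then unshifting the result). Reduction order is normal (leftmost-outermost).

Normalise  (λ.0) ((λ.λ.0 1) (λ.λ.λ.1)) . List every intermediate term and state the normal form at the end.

Answer: normal form = λ.0 (λ.λ.λ.1)  (in 2 steps)

Reduction:
  start: (λ.0) ((λ.λ.0 1) (λ.λ.λ.1))
  [1] (λ.λ.0 1) (λ.λ.λ.1)
  [2] λ.0 (λ.λ.λ.1)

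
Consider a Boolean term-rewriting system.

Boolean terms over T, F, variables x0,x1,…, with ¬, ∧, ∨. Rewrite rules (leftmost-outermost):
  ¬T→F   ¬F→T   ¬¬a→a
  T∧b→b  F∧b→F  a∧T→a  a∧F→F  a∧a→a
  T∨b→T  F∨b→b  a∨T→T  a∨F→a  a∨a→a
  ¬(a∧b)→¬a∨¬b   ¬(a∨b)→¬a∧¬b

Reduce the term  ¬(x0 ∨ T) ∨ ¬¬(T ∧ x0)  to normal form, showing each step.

Answer: normal form = x0  (in 6 steps)

Reduction:
  start: ¬(x0 ∨ T) ∨ ¬¬(T ∧ x0)
  step 1: (¬x0 ∧ ¬T) ∨ ¬¬(T ∧ x0)
  step 2: (¬x0 ∧ F) ∨ ¬¬(T ∧ x0)
  step 3: F ∨ ¬¬(T ∧ x0)
  step 4: ¬¬(T ∧ x0)
  step 5: T ∧ x0
  step 6: x0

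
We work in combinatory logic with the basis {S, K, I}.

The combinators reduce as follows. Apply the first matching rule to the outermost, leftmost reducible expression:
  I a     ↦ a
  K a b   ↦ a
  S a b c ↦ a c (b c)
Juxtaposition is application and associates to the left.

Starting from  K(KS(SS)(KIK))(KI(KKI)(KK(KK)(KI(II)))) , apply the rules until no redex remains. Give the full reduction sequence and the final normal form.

Answer: normal form = SI  (in 3 steps)

Working:
  start: K(KS(SS)(KIK))(KI(KKI)(KK(KK)(KI(II))))
  [1] KS(SS)(KIK)
  [2] S(KIK)
  [3] SI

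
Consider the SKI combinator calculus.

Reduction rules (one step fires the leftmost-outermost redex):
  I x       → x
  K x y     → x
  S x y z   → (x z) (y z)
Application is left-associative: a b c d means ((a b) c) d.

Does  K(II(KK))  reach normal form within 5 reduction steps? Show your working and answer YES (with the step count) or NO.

Answer: YES — reaches normal form K(KK) in 2 ≤ 5 steps

Working:
  start: K(II(KK))
  [1] K(I(KK))
  [2] K(KK)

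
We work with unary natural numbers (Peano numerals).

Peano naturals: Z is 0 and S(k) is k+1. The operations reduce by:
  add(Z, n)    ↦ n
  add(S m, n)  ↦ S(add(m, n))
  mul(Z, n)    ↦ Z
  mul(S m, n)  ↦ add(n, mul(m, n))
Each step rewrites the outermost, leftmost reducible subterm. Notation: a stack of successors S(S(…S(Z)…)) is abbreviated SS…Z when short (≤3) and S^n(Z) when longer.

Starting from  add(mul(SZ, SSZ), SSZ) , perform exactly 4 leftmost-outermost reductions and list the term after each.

  start: add(mul(SZ, SSZ), SSZ)
  [1] add(add(SSZ, mul(Z, SSZ)), SSZ)
  [2] add(S(add(SZ, mul(Z, SSZ))), SSZ)
  [3] S(add(add(SZ, mul(Z, SSZ)), SSZ))
  [4] S(add(S(add(Z, mul(Z, SSZ))), SSZ))

Answer: after 4 steps: S(add(S(add(Z, mul(Z, SSZ))), SSZ))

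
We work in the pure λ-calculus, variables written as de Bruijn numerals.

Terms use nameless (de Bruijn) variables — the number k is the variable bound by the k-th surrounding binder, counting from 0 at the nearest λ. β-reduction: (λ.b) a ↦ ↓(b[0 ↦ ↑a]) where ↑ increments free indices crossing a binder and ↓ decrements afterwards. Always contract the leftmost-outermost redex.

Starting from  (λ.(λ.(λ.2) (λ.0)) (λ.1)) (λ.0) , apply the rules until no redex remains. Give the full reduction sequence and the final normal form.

  start: (λ.(λ.(λ.2) (λ.0)) (λ.1)) (λ.0)
  step 1: (λ.(λ.λ.0) (λ.0)) (λ.λ.0)
  step 2: (λ.λ.0) (λ.0)
  step 3: λ.0

Answer: normal form = λ.0  (in 3 steps)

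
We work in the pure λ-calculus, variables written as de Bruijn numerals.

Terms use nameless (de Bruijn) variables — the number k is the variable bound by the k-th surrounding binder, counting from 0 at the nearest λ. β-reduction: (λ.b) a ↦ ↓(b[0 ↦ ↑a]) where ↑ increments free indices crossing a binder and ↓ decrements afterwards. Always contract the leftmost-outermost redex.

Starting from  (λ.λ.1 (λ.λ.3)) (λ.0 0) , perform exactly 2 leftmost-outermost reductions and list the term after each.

Answer: after 2 steps: λ.(λ.λ.λ.0 0) (λ.λ.λ.0 0)

Working:
  start: (λ.λ.1 (λ.λ.3)) (λ.0 0)
  →1  λ.(λ.0 0) (λ.λ.λ.0 0)
  →2  λ.(λ.λ.λ.0 0) (λ.λ.λ.0 0)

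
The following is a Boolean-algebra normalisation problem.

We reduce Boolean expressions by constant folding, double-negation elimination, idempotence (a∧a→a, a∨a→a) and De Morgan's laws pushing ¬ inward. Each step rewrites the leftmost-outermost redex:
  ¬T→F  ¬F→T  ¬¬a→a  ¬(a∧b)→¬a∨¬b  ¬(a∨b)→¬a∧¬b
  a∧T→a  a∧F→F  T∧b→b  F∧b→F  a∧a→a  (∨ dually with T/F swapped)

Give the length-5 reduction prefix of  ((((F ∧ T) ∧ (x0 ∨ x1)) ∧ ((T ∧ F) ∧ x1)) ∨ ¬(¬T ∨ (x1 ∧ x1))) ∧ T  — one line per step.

Answer: after 5 steps: ¬(¬T ∨ (x1 ∧ x1))

Working:
  start: ((((F ∧ T) ∧ (x0 ∨ x1)) ∧ ((T ∧ F) ∧ x1)) ∨ ¬(¬T ∨ (x1 ∧ x1))) ∧ T
  step 1: (((F ∧ T) ∧ (x0 ∨ x1)) ∧ ((T ∧ F) ∧ x1)) ∨ ¬(¬T ∨ (x1 ∧ x1))
  step 2: ((F ∧ (x0 ∨ x1)) ∧ ((T ∧ F) ∧ x1)) ∨ ¬(¬T ∨ (x1 ∧ x1))
  step 3: (F ∧ ((T ∧ F) ∧ x1)) ∨ ¬(¬T ∨ (x1 ∧ x1))
  step 4: F ∨ ¬(¬T ∨ (x1 ∧ x1))
  step 5: ¬(¬T ∨ (x1 ∧ x1))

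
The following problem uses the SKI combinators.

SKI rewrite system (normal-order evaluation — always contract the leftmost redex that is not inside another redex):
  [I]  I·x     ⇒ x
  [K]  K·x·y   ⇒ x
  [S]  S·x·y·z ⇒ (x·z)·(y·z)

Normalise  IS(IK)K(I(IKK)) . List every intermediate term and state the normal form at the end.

Answer: normal form = KK  (in 6 steps)

Reduction:
  start: IS(IK)K(I(IKK))
  [1] S(IK)K(I(IKK))
  [2] IK(I(IKK))(K(I(IKK)))
  [3] K(I(IKK))(K(I(IKK)))
  [4] I(IKK)
  [5] IKK
  [6] KK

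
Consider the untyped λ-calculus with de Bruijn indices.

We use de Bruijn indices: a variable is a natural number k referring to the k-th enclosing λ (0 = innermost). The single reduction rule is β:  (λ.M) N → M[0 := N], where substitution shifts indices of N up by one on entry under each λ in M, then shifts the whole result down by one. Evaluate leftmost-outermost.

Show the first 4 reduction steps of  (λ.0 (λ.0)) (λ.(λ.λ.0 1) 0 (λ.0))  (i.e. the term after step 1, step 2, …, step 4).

  start: (λ.0 (λ.0)) (λ.(λ.λ.0 1) 0 (λ.0))
  step 1: (λ.(λ.λ.0 1) 0 (λ.0)) (λ.0)
  step 2: (λ.λ.0 1) (λ.0) (λ.0)
  step 3: (λ.0 (λ.0)) (λ.0)
  step 4: (λ.0) (λ.0)

Answer: after 4 steps: (λ.0) (λ.0)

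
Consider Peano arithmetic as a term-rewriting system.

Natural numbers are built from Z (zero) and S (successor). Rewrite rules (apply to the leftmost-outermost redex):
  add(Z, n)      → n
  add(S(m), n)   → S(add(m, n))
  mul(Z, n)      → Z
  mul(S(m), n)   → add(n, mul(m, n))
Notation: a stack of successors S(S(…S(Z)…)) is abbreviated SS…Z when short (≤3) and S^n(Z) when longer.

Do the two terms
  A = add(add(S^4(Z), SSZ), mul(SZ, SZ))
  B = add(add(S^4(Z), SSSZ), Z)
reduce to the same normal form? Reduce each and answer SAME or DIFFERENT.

Answer: SAME — A ⇓ S^7(Z), B ⇓ S^7(Z)

Reduction:
Term A:
  start: add(add(S^4(Z), SSZ), mul(SZ, SZ))
  [1] add(S(add(SSSZ, SSZ)), mul(SZ, SZ))
  [2] S(add(add(SSSZ, SSZ), mul(SZ, SZ)))
  [3] S(add(S(add(SSZ, SSZ)), mul(SZ, SZ)))
  [4] S(S(add(add(SSZ, SSZ), mul(SZ, SZ))))
  [5] S(S(add(S(add(SZ, SSZ)), mul(SZ, SZ))))
  [6] S(S(S(add(add(SZ, SSZ), mul(SZ, SZ)))))
  [7] S(S(S(add(S(add(Z, SSZ)), mul(SZ, SZ)))))
  [8] S(S(S(S(add(add(Z, SSZ), mul(SZ, SZ))))))
  [9] S(S(S(S(add(SSZ, mul(SZ, SZ))))))
  [10] S(S(S(S(S(add(SZ, mul(SZ, SZ)))))))
  [11] S(S(S(S(S(S(add(Z, mul(SZ, SZ))))))))
  [12] S(S(S(S(S(S(mul(SZ, SZ)))))))
  [13] S(S(S(S(S(S(add(SZ, mul(Z, SZ))))))))
  [14] S(S(S(S(S(S(S(add(Z, mul(Z, SZ)))))))))
  [15] S(S(S(S(S(S(S(mul(Z, SZ))))))))
  [16] S^7(Z)

Term B:
  start: add(add(S^4(Z), SSSZ), Z)
  [1] add(S(add(SSSZ, SSSZ)), Z)
  [2] S(add(add(SSSZ, SSSZ), Z))
  [3] S(add(S(add(SSZ, SSSZ)), Z))
  [4] S(S(add(add(SSZ, SSSZ), Z)))
  [5] S(S(add(S(add(SZ, SSSZ)), Z)))
  [6] S(S(S(add(add(SZ, SSSZ), Z))))
  [7] S(S(S(add(S(add(Z, SSSZ)), Z))))
  [8] S(S(S(S(add(add(Z, SSSZ), Z)))))
  [9] S(S(S(S(add(SSSZ, Z)))))
  [10] S(S(S(S(S(add(SSZ, Z))))))
  [11] S(S(S(S(S(S(add(SZ, Z)))))))
  [12] S(S(S(S(S(S(S(add(Z, Z))))))))
  [13] S^7(Z)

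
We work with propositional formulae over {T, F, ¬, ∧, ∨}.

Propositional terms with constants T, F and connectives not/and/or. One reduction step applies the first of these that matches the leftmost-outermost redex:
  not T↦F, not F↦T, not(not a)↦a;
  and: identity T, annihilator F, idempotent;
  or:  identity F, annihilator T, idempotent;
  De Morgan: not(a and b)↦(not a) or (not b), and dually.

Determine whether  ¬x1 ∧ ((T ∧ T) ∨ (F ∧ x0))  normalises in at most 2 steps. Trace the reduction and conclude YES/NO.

Answer: NO — after 2 steps the term is ¬x1 ∧ T, not yet normal

Reduction:
  start: ¬x1 ∧ ((T ∧ T) ∨ (F ∧ x0))
  →1  ¬x1 ∧ (T ∨ (F ∧ x0))
  →2  ¬x1 ∧ T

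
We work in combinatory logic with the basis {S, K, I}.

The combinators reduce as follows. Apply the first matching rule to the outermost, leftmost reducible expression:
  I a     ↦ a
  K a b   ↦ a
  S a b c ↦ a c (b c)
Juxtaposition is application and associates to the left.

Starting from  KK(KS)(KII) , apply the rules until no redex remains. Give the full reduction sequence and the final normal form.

  start: KK(KS)(KII)
  →1  K(KII)
  →2  KI

Answer: normal form = KI  (in 2 steps)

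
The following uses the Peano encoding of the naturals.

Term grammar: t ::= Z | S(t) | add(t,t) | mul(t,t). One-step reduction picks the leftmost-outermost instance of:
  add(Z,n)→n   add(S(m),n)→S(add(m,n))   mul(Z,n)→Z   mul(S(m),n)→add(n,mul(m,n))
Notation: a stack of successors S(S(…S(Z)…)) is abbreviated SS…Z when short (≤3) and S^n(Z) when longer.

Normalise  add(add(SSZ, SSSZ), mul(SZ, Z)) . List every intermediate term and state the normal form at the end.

Answer: normal form = S^5(Z)  (in 12 steps)

Reduction:
  start: add(add(SSZ, SSSZ), mul(SZ, Z))
  →1  add(S(add(SZ, SSSZ)), mul(SZ, Z))
  →2  S(add(add(SZ, SSSZ), mul(SZ, Z)))
  →3  S(add(S(add(Z, SSSZ)), mul(SZ, Z)))
  →4  S(S(add(add(Z, SSSZ), mul(SZ, Z))))
  →5  S(S(add(SSSZ, mul(SZ, Z))))
  →6  S(S(S(add(SSZ, mul(SZ, Z)))))
  →7  S(S(S(S(add(SZ, mul(SZ, Z))))))
  →8  S(S(S(S(S(add(Z, mul(SZ, Z)))))))
  →9  S(S(S(S(S(mul(SZ, Z))))))
  →10  S(S(S(S(S(add(Z, mul(Z, Z)))))))
  →11  S(S(S(S(S(mul(Z, Z))))))
  →12  S^5(Z)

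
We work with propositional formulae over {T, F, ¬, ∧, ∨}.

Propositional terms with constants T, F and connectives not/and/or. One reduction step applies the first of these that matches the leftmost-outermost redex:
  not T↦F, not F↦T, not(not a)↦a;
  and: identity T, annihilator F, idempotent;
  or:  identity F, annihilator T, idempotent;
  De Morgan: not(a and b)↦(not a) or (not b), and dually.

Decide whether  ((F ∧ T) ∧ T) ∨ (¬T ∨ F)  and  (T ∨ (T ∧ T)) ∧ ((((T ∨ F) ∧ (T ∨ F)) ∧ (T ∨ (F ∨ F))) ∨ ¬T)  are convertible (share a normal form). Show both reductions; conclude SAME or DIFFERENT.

Answer: DIFFERENT — A ⇓ F, B ⇓ T

Derivation:
Term A:
  start: ((F ∧ T) ∧ T) ∨ (¬T ∨ F)
  →1  (F ∧ T) ∨ (¬T ∨ F)
  →2  F ∨ (¬T ∨ F)
  →3  ¬T ∨ F
  →4  ¬T
  →5  F

Term B:
  start: (T ∨ (T ∧ T)) ∧ ((((T ∨ F) ∧ (T ∨ F)) ∧ (T ∨ (F ∨ F))) ∨ ¬T)
  →1  T ∧ ((((T ∨ F) ∧ (T ∨ F)) ∧ (T ∨ (F ∨ F))) ∨ ¬T)
  →2  (((T ∨ F) ∧ (T ∨ F)) ∧ (T ∨ (F ∨ F))) ∨ ¬T
  →3  ((T ∨ F) ∧ (T ∨ (F ∨ F))) ∨ ¬T
  →4  (T ∧ (T ∨ (F ∨ F))) ∨ ¬T
  →5  (T ∨ (F ∨ F)) ∨ ¬T
  →6  T ∨ ¬T
  →7  T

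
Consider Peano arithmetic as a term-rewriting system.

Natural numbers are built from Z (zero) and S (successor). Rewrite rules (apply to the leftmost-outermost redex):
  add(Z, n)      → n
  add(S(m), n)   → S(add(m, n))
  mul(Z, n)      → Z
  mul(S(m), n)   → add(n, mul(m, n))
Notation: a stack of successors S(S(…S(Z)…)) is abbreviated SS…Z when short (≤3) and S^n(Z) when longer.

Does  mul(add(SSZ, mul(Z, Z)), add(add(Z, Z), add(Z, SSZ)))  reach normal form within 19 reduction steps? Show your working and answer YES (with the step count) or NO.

  start: mul(add(SSZ, mul(Z, Z)), add(add(Z, Z), add(Z, SSZ)))
  step 1: mul(S(add(SZ, mul(Z, Z))), add(add(Z, Z), add(Z, SSZ)))
  step 2: add(add(add(Z, Z), add(Z, SSZ)), mul(add(SZ, mul(Z, Z)), add(add(Z, Z), add(Z, SSZ))))
  step 3: add(add(Z, add(Z, SSZ)), mul(add(SZ, mul(Z, Z)), add(add(Z, Z), add(Z, SSZ))))
  step 4: add(add(Z, SSZ), mul(add(SZ, mul(Z, Z)), add(add(Z, Z), add(Z, SSZ))))
  step 5: add(SSZ, mul(add(SZ, mul(Z, Z)), add(add(Z, Z), add(Z, SSZ))))
  step 6: S(add(SZ, mul(add(SZ, mul(Z, Z)), add(add(Z, Z), add(Z, SSZ)))))
  step 7: S(S(add(Z, mul(add(SZ, mul(Z, Z)), add(add(Z, Z), add(Z, SSZ))))))
  step 8: S(S(mul(add(SZ, mul(Z, Z)), add(add(Z, Z), add(Z, SSZ)))))
  step 9: S(S(mul(S(add(Z, mul(Z, Z))), add(add(Z, Z), add(Z, SSZ)))))
  step 10: S(S(add(add(add(Z, Z), add(Z, SSZ)), mul(add(Z, mul(Z, Z)), add(add(Z, Z), add(Z, SSZ))))))
  step 11: S(S(add(add(Z, add(Z, SSZ)), mul(add(Z, mul(Z, Z)), add(add(Z, Z), add(Z, SSZ))))))
  step 12: S(S(add(add(Z, SSZ), mul(add(Z, mul(Z, Z)), add(add(Z, Z), add(Z, SSZ))))))
  step 13: S(S(add(SSZ, mul(add(Z, mul(Z, Z)), add(add(Z, Z), add(Z, SSZ))))))
  step 14: S(S(S(add(SZ, mul(add(Z, mul(Z, Z)), add(add(Z, Z), add(Z, SSZ)))))))
  step 15: S(S(S(S(add(Z, mul(add(Z, mul(Z, Z)), add(add(Z, Z), add(Z, SSZ))))))))
  step 16: S(S(S(S(mul(add(Z, mul(Z, Z)), add(add(Z, Z), add(Z, SSZ)))))))
  step 17: S(S(S(S(mul(mul(Z, Z), add(add(Z, Z), add(Z, SSZ)))))))
  step 18: S(S(S(S(mul(Z, add(add(Z, Z), add(Z, SSZ)))))))
  step 19: S^4(Z)

Answer: YES — reaches normal form S^4(Z) in 19 ≤ 19 steps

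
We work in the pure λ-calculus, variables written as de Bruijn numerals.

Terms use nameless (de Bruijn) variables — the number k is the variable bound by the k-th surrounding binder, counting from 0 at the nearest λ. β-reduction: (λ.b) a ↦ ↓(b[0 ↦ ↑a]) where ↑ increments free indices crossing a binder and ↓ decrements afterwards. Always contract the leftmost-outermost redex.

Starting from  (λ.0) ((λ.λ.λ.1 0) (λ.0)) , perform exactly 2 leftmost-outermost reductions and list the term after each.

  start: (λ.0) ((λ.λ.λ.1 0) (λ.0))
  [1] (λ.λ.λ.1 0) (λ.0)
  [2] λ.λ.1 0

Answer: after 2 steps: λ.λ.1 0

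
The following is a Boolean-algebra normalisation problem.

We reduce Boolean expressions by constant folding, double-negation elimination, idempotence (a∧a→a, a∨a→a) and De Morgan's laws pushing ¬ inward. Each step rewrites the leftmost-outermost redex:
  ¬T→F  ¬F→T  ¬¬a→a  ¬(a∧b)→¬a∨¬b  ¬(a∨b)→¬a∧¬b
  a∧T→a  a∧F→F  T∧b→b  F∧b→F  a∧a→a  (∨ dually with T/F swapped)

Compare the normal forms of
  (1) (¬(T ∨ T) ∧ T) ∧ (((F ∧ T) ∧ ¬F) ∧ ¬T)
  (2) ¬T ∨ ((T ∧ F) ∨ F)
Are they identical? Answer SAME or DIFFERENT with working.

Term A:
  start: (¬(T ∨ T) ∧ T) ∧ (((F ∧ T) ∧ ¬F) ∧ ¬T)
  [1] ¬(T ∨ T) ∧ (((F ∧ T) ∧ ¬F) ∧ ¬T)
  [2] (¬T ∧ ¬T) ∧ (((F ∧ T) ∧ ¬F) ∧ ¬T)
  [3] ¬T ∧ (((F ∧ T) ∧ ¬F) ∧ ¬T)
  [4] F ∧ (((F ∧ T) ∧ ¬F) ∧ ¬T)
  [5] F

Term B:
  start: ¬T ∨ ((T ∧ F) ∨ F)
  [1] F ∨ ((T ∧ F) ∨ F)
  [2] (T ∧ F) ∨ F
  [3] T ∧ F
  [4] F

Answer: SAME — A ⇓ F, B ⇓ F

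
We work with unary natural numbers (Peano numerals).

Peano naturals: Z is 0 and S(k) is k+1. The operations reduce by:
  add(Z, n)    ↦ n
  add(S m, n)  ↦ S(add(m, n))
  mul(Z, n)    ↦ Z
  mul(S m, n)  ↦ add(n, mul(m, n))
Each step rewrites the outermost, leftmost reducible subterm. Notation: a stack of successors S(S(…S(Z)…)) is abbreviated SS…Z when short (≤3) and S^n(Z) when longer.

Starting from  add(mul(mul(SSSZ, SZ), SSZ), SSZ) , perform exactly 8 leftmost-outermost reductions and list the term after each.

Answer: after 8 steps: S(S(add(mul(add(Z, mul(SSZ, SZ)), SSZ), SSZ)))

Working:
  start: add(mul(mul(SSSZ, SZ), SSZ), SSZ)
  step 1: add(mul(add(SZ, mul(SSZ, SZ)), SSZ), SSZ)
  step 2: add(mul(S(add(Z, mul(SSZ, SZ))), SSZ), SSZ)
  step 3: add(add(SSZ, mul(add(Z, mul(SSZ, SZ)), SSZ)), SSZ)
  step 4: add(S(add(SZ, mul(add(Z, mul(SSZ, SZ)), SSZ))), SSZ)
  step 5: S(add(add(SZ, mul(add(Z, mul(SSZ, SZ)), SSZ)), SSZ))
  step 6: S(add(S(add(Z, mul(add(Z, mul(SSZ, SZ)), SSZ))), SSZ))
  step 7: S(S(add(add(Z, mul(add(Z, mul(SSZ, SZ)), SSZ)), SSZ)))
  step 8: S(S(add(mul(add(Z, mul(SSZ, SZ)), SSZ), SSZ)))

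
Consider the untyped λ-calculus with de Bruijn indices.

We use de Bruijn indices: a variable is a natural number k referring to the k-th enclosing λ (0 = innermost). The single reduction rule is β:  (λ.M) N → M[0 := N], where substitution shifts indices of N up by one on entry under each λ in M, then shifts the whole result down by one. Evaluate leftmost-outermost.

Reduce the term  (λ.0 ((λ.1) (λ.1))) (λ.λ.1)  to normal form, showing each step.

  start: (λ.0 ((λ.1) (λ.1))) (λ.λ.1)
  [1] (λ.λ.1) ((λ.λ.λ.1) (λ.λ.λ.1))
  [2] λ.(λ.λ.λ.1) (λ.λ.λ.1)
  [3] λ.λ.λ.1

Answer: normal form = λ.λ.λ.1  (in 3 steps)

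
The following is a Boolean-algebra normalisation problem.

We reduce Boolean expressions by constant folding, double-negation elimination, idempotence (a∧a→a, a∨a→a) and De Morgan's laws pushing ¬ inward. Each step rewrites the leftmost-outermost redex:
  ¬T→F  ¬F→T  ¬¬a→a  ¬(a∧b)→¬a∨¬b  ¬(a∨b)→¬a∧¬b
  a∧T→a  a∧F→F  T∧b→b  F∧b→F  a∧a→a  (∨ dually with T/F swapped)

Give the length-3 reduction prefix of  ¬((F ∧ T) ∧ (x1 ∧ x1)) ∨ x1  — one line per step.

  start: ¬((F ∧ T) ∧ (x1 ∧ x1)) ∨ x1
  [1] (¬(F ∧ T) ∨ ¬(x1 ∧ x1)) ∨ x1
  [2] ((¬F ∨ ¬T) ∨ ¬(x1 ∧ x1)) ∨ x1
  [3] ((T ∨ ¬T) ∨ ¬(x1 ∧ x1)) ∨ x1

Answer: after 3 steps: ((T ∨ ¬T) ∨ ¬(x1 ∧ x1)) ∨ x1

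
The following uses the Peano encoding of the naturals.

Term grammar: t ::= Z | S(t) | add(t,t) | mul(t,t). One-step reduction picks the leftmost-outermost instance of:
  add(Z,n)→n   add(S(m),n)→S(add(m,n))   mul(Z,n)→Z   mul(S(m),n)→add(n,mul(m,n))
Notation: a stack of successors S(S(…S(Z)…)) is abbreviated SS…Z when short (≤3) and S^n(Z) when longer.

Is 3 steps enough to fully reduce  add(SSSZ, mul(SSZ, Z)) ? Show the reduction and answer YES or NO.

Answer: NO — after 3 steps the term is S(S(S(add(Z, mul(SSZ, Z))))), not yet normal

Reduction:
  start: add(SSSZ, mul(SSZ, Z))
  →1  S(add(SSZ, mul(SSZ, Z)))
  →2  S(S(add(SZ, mul(SSZ, Z))))
  →3  S(S(S(add(Z, mul(SSZ, Z)))))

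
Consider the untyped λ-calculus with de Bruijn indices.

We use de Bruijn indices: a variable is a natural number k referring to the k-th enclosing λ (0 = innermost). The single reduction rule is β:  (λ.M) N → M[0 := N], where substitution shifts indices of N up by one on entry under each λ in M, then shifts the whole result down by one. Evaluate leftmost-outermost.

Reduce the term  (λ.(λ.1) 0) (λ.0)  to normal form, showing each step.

  start: (λ.(λ.1) 0) (λ.0)
  [1] (λ.λ.0) (λ.0)
  [2] λ.0

Answer: normal form = λ.0  (in 2 steps)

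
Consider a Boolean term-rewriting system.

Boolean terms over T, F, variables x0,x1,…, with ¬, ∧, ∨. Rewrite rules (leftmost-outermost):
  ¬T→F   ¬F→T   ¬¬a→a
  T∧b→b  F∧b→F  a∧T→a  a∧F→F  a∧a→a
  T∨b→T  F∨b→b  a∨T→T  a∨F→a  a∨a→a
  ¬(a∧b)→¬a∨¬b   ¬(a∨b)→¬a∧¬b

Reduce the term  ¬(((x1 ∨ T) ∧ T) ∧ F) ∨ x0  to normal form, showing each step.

Answer: normal form = T  (in 10 steps)

Working:
  start: ¬(((x1 ∨ T) ∧ T) ∧ F) ∨ x0
  →1  (¬((x1 ∨ T) ∧ T) ∨ ¬F) ∨ x0
  →2  ((¬(x1 ∨ T) ∨ ¬T) ∨ ¬F) ∨ x0
  →3  (((¬x1 ∧ ¬T) ∨ ¬T) ∨ ¬F) ∨ x0
  →4  (((¬x1 ∧ F) ∨ ¬T) ∨ ¬F) ∨ x0
  →5  ((F ∨ ¬T) ∨ ¬F) ∨ x0
  →6  (¬T ∨ ¬F) ∨ x0
  →7  (F ∨ ¬F) ∨ x0
  →8  ¬F ∨ x0
  →9  T ∨ x0
  →10  T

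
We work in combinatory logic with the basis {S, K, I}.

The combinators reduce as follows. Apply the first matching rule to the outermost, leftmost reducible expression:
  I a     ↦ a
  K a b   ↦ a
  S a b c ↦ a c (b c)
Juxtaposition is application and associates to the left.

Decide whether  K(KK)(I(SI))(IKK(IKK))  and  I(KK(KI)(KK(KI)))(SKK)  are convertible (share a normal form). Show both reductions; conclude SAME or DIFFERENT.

Term A:
  start: K(KK)(I(SI))(IKK(IKK))
  step 1: KK(IKK(IKK))
  step 2: K

Term B:
  start: I(KK(KI)(KK(KI)))(SKK)
  step 1: KK(KI)(KK(KI))(SKK)
  step 2: K(KK(KI))(SKK)
  step 3: KK(KI)
  step 4: K

Answer: SAME — A ⇓ K, B ⇓ K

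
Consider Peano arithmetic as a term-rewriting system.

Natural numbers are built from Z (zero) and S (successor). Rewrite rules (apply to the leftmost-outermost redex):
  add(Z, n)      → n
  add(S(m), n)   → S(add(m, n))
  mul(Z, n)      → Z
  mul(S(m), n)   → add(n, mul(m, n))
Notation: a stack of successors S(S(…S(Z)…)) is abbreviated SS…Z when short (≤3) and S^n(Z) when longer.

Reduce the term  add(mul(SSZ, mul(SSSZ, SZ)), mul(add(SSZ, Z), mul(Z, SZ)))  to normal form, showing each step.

Answer: normal form = S^6(Z)  (in 48 steps)

Reduction:
  start: add(mul(SSZ, mul(SSSZ, SZ)), mul(add(SSZ, Z), mul(Z, SZ)))
  step 1: add(add(mul(SSSZ, SZ), mul(SZ, mul(SSSZ, SZ))), mul(add(SSZ, Z), mul(Z, SZ)))
  step 2: add(add(add(SZ, mul(SSZ, SZ)), mul(SZ, mul(SSSZ, SZ))), mul(add(SSZ, Z), mul(Z, SZ)))
  step 3: add(add(S(add(Z, mul(SSZ, SZ))), mul(SZ, mul(SSSZ, SZ))), mul(add(SSZ, Z), mul(Z, SZ)))
  step 4: add(S(add(add(Z, mul(SSZ, SZ)), mul(SZ, mul(SSSZ, SZ)))), mul(add(SSZ, Z), mul(Z, SZ)))
  step 5: S(add(add(add(Z, mul(SSZ, SZ)), mul(SZ, mul(SSSZ, SZ))), mul(add(SSZ, Z), mul(Z, SZ))))
  step 6: S(add(add(mul(SSZ, SZ), mul(SZ, mul(SSSZ, SZ))), mul(add(SSZ, Z), mul(Z, SZ))))
  step 7: S(add(add(add(SZ, mul(SZ, SZ)), mul(SZ, mul(SSSZ, SZ))), mul(add(SSZ, Z), mul(Z, SZ))))
  step 8: S(add(add(S(add(Z, mul(SZ, SZ))), mul(SZ, mul(SSSZ, SZ))), mul(add(SSZ, Z), mul(Z, SZ))))
  step 9: S(add(S(add(add(Z, mul(SZ, SZ)), mul(SZ, mul(SSSZ, SZ)))), mul(add(SSZ, Z), mul(Z, SZ))))
  step 10: S(S(add(add(add(Z, mul(SZ, SZ)), mul(SZ, mul(SSSZ, SZ))), mul(add(SSZ, Z), mul(Z, SZ)))))
  step 11: S(S(add(add(mul(SZ, SZ), mul(SZ, mul(SSSZ, SZ))), mul(add(SSZ, Z), mul(Z, SZ)))))
  step 12: S(S(add(add(add(SZ, mul(Z, SZ)), mul(SZ, mul(SSSZ, SZ))), mul(add(SSZ, Z), mul(Z, SZ)))))
  step 13: S(S(add(add(S(add(Z, mul(Z, SZ))), mul(SZ, mul(SSSZ, SZ))), mul(add(SSZ, Z), mul(Z, SZ)))))
  step 14: S(S(add(S(add(add(Z, mul(Z, SZ)), mul(SZ, mul(SSSZ, SZ)))), mul(add(SSZ, Z), mul(Z, SZ)))))
  step 15: S(S(S(add(add(add(Z, mul(Z, SZ)), mul(SZ, mul(SSSZ, SZ))), mul(add(SSZ, Z), mul(Z, SZ))))))
  step 16: S(S(S(add(add(mul(Z, SZ), mul(SZ, mul(SSSZ, SZ))), mul(add(SSZ, Z), mul(Z, SZ))))))
  step 17: S(S(S(add(add(Z, mul(SZ, mul(SSSZ, SZ))), mul(add(SSZ, Z), mul(Z, SZ))))))
  step 18: S(S(S(add(mul(SZ, mul(SSSZ, SZ)), mul(add(SSZ, Z), mul(Z, SZ))))))
  step 19: S(S(S(add(add(mul(SSSZ, SZ), mul(Z, mul(SSSZ, SZ))), mul(add(SSZ, Z), mul(Z, SZ))))))
  step 20: S(S(S(add(add(add(SZ, mul(SSZ, SZ)), mul(Z, mul(SSSZ, SZ))), mul(add(SSZ, Z), mul(Z, SZ))))))
  step 21: S(S(S(add(add(S(add(Z, mul(SSZ, SZ))), mul(Z, mul(SSSZ, SZ))), mul(add(SSZ, Z), mul(Z, SZ))))))
  step 22: S(S(S(add(S(add(add(Z, mul(SSZ, SZ)), mul(Z, mul(SSSZ, SZ)))), mul(add(SSZ, Z), mul(Z, SZ))))))
  step 23: S(S(S(S(add(add(add(Z, mul(SSZ, SZ)), mul(Z, mul(SSSZ, SZ))), mul(add(SSZ, Z), mul(Z, SZ)))))))
  step 24: S(S(S(S(add(add(mul(SSZ, SZ), mul(Z, mul(SSSZ, SZ))), mul(add(SSZ, Z), mul(Z, SZ)))))))
  step 25: S(S(S(S(add(add(add(SZ, mul(SZ, SZ)), mul(Z, mul(SSSZ, SZ))), mul(add(SSZ, Z), mul(Z, SZ)))))))
  step 26: S(S(S(S(add(add(S(add(Z, mul(SZ, SZ))), mul(Z, mul(SSSZ, SZ))), mul(add(SSZ, Z), mul(Z, SZ)))))))
  step 27: S(S(S(S(add(S(add(add(Z, mul(SZ, SZ)), mul(Z, mul(SSSZ, SZ)))), mul(add(SSZ, Z), mul(Z, SZ)))))))
  step 28: S(S(S(S(S(add(add(add(Z, mul(SZ, SZ)), mul(Z, mul(SSSZ, SZ))), mul(add(SSZ, Z), mul(Z, SZ))))))))
  step 29: S(S(S(S(S(add(add(mul(SZ, SZ), mul(Z, mul(SSSZ, SZ))), mul(add(SSZ, Z), mul(Z, SZ))))))))
  step 30: S(S(S(S(S(add(add(add(SZ, mul(Z, SZ)), mul(Z, mul(SSSZ, SZ))), mul(add(SSZ, Z), mul(Z, SZ))))))))
  step 31: S(S(S(S(S(add(add(S(add(Z, mul(Z, SZ))), mul(Z, mul(SSSZ, SZ))), mul(add(SSZ, Z), mul(Z, SZ))))))))
  step 32: S(S(S(S(S(add(S(add(add(Z, mul(Z, SZ)), mul(Z, mul(SSSZ, SZ)))), mul(add(SSZ, Z), mul(Z, SZ))))))))
  step 33: S(S(S(S(S(S(add(add(add(Z, mul(Z, SZ)), mul(Z, mul(SSSZ, SZ))), mul(add(SSZ, Z), mul(Z, SZ)))))))))
  step 34: S(S(S(S(S(S(add(add(mul(Z, SZ), mul(Z, mul(SSSZ, SZ))), mul(add(SSZ, Z), mul(Z, SZ)))))))))
  step 35: S(S(S(S(S(S(add(add(Z, mul(Z, mul(SSSZ, SZ))), mul(add(SSZ, Z), mul(Z, SZ)))))))))
  step 36: S(S(S(S(S(S(add(mul(Z, mul(SSSZ, SZ)), mul(add(SSZ, Z), mul(Z, SZ)))))))))
  step 37: S(S(S(S(S(S(add(Z, mul(add(SSZ, Z), mul(Z, SZ)))))))))
  step 38: S(S(S(S(S(S(mul(add(SSZ, Z), mul(Z, SZ))))))))
  step 39: S(S(S(S(S(S(mul(S(add(SZ, Z)), mul(Z, SZ))))))))
  step 40: S(S(S(S(S(S(add(mul(Z, SZ), mul(add(SZ, Z), mul(Z, SZ)))))))))
  step 41: S(S(S(S(S(S(add(Z, mul(add(SZ, Z), mul(Z, SZ)))))))))
  step 42: S(S(S(S(S(S(mul(add(SZ, Z), mul(Z, SZ))))))))
  step 43: S(S(S(S(S(S(mul(S(add(Z, Z)), mul(Z, SZ))))))))
  step 44: S(S(S(S(S(S(add(mul(Z, SZ), mul(add(Z, Z), mul(Z, SZ)))))))))
  step 45: S(S(S(S(S(S(add(Z, mul(add(Z, Z), mul(Z, SZ)))))))))
  step 46: S(S(S(S(S(S(mul(add(Z, Z), mul(Z, SZ))))))))
  step 47: S(S(S(S(S(S(mul(Z, mul(Z, SZ))))))))
  step 48: S^6(Z)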